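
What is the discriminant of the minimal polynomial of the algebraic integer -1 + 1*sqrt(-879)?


The element -1 + 1*sqrt(-879) has minimal polynomial:
x^2 + 2*x + 880
Discriminant = (2)^2 - 4*(880)
= 4 - 3520
= -3516

-3516


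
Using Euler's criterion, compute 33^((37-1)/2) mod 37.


p = 37 is prime and the exponent is (p-1)/2 = 18, so by Euler's criterion 33^18 = (33/37) = +1 or -1 mod 37.
Compute by square-and-multiply:
  18 = 16 + 2 (binary 10010)
  Repeated squaring mod 37: 33^1 = 33, 33^2 = 16, 33^4 = 34, 33^8 = 9, 33^16 = 7
  33^18 = 33^16 * 33^2 = 7 * 16 mod 37
    7 * 16 = 112 = 1 mod 37
  33^18 = 1 mod 37
Result 1: 33 is a quadratic residue mod 37.
33^18 mod 37 = 1

1


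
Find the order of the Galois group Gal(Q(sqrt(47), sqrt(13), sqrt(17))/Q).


The 3 square roots of distinct primes are multiplicatively independent over Q,
so [K:Q] = 2^3 and Gal(K/Q) is isomorphic to (Z/2Z)^3.
|Gal| = 2^3 = 8

8


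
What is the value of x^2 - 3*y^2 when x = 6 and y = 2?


x^2 - d*y^2
= 6^2 - 3*2^2
= 36 - 12
= 24

24


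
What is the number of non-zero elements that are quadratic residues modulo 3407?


For prime p, the number of non-zero quadratic residues is (p-1)/2.
= (3407-1)/2
= 1703

1703


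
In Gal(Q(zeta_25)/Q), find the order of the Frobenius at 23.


The Frobenius at p in Gal(Q(zeta_n)/Q) = (Z/nZ)* is the class of p, so its order is ord_25(23), the smallest k >= 1 with 23^k = 1 mod 25.
n = 25 = 5^2, phi(25) = 20; the order divides phi(n).
Divisors of 20: 1, 2, 4, 5, 10, 20
Repeated squaring mod 25: 23^1 = 23, 23^2 = 4, 23^4 = 16, 23^8 = 6, 23^16 = 11
Test divisors in increasing order:
  k=1: 23^1 = 23 mod 25
  k=2: 23^2 = 4 mod 25
  k=4: 23^4 = 16 mod 25
  k=5: 23^5 = 16 * 23 = 18 mod 25
  k=10: 23^10 = 6 * 4 = 24 mod 25
  k=20: 23^20 = 11 * 16 = 1 mod 25  <- first divisor giving 1
Order = 20

20


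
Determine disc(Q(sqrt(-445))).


For K = Q(sqrt(d)) with d squarefree: disc(K) = d if d = 1 mod 4, and disc(K) = 4d if d = 2 or 3 mod 4.
Here d = -445, and d mod 4 = 3.
d = 3 mod 4, not 1 (O_K = Z[sqrt(d)]), so disc(K) = 4d = 4 * (-445) = -1780

-1780


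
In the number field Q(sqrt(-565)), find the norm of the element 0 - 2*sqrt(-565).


N(a + b*sqrt(d)) = a^2 - d*b^2
= (0)^2 - (-565)*(-2)^2
= 0 + 2260
= 2260

2260


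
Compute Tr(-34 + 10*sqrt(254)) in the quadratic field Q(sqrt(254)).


Tr(a + b*sqrt(d)) = (a + b*sqrt(d)) + (a - b*sqrt(d)) = 2a
= 2 * (-34)
= -68

-68


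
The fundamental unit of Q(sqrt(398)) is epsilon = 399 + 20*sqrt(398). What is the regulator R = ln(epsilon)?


epsilon = 399 + 20*sqrt(398)
= 797.9987
R = ln(797.9987)
= 6.6821

6.6821


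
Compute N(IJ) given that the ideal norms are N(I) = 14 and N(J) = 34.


N(IJ) = N(I) * N(J)
= 14 * 34
= 476

476


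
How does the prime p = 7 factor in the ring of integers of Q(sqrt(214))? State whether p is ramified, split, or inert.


K = Q(sqrt(214)). Since d mod 4 = 2, disc(K) = 856.
Check p | disc: 856 mod 7 = 2.
p does not divide disc. Compute Legendre symbol (d/p):
4^((7-1)/2) mod 7 = 1
(d/p) = 1, so p splits: (p) = P*P' with e=1, f=1, g=2.
Therefore p is split.

split


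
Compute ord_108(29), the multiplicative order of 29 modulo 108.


We want ord_108(29), the smallest k >= 1 with 29^k = 1 mod 108.
n = 108 = 2^2 * 3^3, phi(108) = 36; the order divides phi(n).
Divisors of 36: 1, 2, 3, 4, 6, 9, 12, 18, 36
Repeated squaring mod 108: 29^1 = 29, 29^2 = 85, 29^4 = 97, 29^8 = 13, 29^16 = 61, 29^32 = 49
Test divisors in increasing order:
  k=1: 29^1 = 29 mod 108
  k=2: 29^2 = 85 mod 108
  k=3: 29^3 = 85 * 29 = 89 mod 108
  k=4: 29^4 = 97 mod 108
  k=6: 29^6 = 97 * 85 = 37 mod 108
  k=9: 29^9 = 13 * 29 = 53 mod 108
  k=12: 29^12 = 13 * 97 = 73 mod 108
  k=18: 29^18 = 61 * 85 = 1 mod 108  <- first divisor giving 1
Order = 18

18


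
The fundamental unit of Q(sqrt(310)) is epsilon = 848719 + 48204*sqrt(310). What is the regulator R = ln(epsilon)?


epsilon = 848719 + 48204*sqrt(310)
= 1.6974e+06
R = ln(1.6974e+06)
= 14.3446

14.3446


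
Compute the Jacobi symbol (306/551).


Compute (306/551) via quadratic reciprocity:
  pull out 2: (2/551) = +1  (since 551 mod 8 = 7)
  reciprocity: (153/551) -> +(551/153)
  reduce: (92/153)
  pull out 2: (2/153) = +1  (since 153 mod 8 = 1)
  pull out 2: (2/153) = +1  (since 153 mod 8 = 1)
  reciprocity: (23/153) -> +(153/23)
  reduce: (15/23)
  reciprocity: (15/23) -> -(23/15)
  reduce: (8/15)
  pull out 2: (2/15) = +1  (since 15 mod 8 = 7)
  pull out 2: (2/15) = +1  (since 15 mod 8 = 7)
  pull out 2: (2/15) = +1  (since 15 mod 8 = 7)
  (1/15) = 1
Product of signs = -1

-1


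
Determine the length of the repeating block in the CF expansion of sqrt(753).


Run the CF algorithm for sqrt(753).
a_0 = floor(sqrt(753)) = 27; set m_0=0, q_0=1.
Recurrence: m' = q*a - m,  q' = (d - m'^2)/q,  a' = floor((a_0 + m')/q').
  step 1: m=27, q=24, a=2
  step 2: m=21, q=13, a=3
  step 3: m=18, q=33, a=1
  step 4: m=15, q=16, a=2
  step 5: m=17, q=29, a=1
  step 6: m=12, q=21, a=1
  step 7: m=9, q=32, a=1
  step 8: m=23, q=7, a=7
  step 9: m=26, q=11, a=4
  step 10: m=18, q=39, a=1
  step 11: m=21, q=8, a=6
  step 12: m=27, q=3, a=18
  step 13: m=27, q=8, a=6
  step 14: m=21, q=39, a=1
  step 15: m=18, q=11, a=4
  step 16: m=26, q=7, a=7
  step 17: m=23, q=32, a=1
  step 18: m=9, q=21, a=1
  step 19: m=12, q=29, a=1
  step 20: m=17, q=16, a=2
  step 21: m=15, q=33, a=1
  step 22: m=18, q=13, a=3
  step 23: m=21, q=24, a=2
  step 24: m=27, q=1, a=54
a_24 = 2*a_0 = 54, so the period closes here.
sqrt(753) = [27; 2, 3, 1, 2, 1, 1, 1, 7, 4, 1, 6, 18, 6, 1, 4, 7, 1, 1, 1, 2, 1, 3, 2, 54]
Period length = 24

24


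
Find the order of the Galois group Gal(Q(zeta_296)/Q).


|Gal(Q(zeta_296)/Q)| = phi(296)
= 144

144


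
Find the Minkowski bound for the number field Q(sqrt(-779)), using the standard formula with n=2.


d = -779, d mod 4 = 1, so disc(K) = d = -779; |disc(K)| = 779
Imaginary quadratic field, so n = 2, s = r2 = 1, r1 = 0
M = (n!/n^n) * (4/pi)^s * sqrt(|disc(K)|) = (2!/2^2) * (4/pi)^1 * sqrt(779)
= 0.5 * 1.273240 * 27.910571
= 17.7684

17.7684


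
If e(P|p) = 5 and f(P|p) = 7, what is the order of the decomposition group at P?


|D_P| = e * f
= 5 * 7
= 35

35


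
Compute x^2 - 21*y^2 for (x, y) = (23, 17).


x^2 - d*y^2
= 23^2 - 21*17^2
= 529 - 6069
= -5540

-5540


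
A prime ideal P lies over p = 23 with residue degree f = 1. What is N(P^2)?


N(P^a) = p^(a*f)
= 23^(2*1)
= 23^2
= 529

529


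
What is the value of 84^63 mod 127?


p = 127 is prime and the exponent is (p-1)/2 = 63, so by Euler's criterion 84^63 = (84/127) = +1 or -1 mod 127.
Compute by square-and-multiply:
  63 = 32 + 16 + 8 + 4 + 2 + 1 (binary 111111)
  Repeated squaring mod 127: 84^1 = 84, 84^2 = 71, 84^4 = 88, 84^8 = 124, 84^16 = 9, 84^32 = 81
  84^63 = 84^32 * 84^16 * 84^8 * 84^4 * 84^2 * 84^1 = 81 * 9 * 124 * 88 * 71 * 84 mod 127
    81 * 9 = 729 = 94 mod 127
    94 * 124 = 11656 = 99 mod 127
    99 * 88 = 8712 = 76 mod 127
    76 * 71 = 5396 = 62 mod 127
    62 * 84 = 5208 = 1 mod 127
  84^63 = 1 mod 127
Result 1: 84 is a quadratic residue mod 127.
84^63 mod 127 = 1

1


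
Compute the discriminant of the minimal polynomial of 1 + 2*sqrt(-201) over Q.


The element 1 + 2*sqrt(-201) has minimal polynomial:
x^2 - 2*x + 805
Discriminant = (-2)^2 - 4*(805)
= 4 - 3220
= -3216

-3216


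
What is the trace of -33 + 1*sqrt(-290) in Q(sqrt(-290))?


Tr(a + b*sqrt(d)) = (a + b*sqrt(d)) + (a - b*sqrt(d)) = 2a
= 2 * (-33)
= -66

-66


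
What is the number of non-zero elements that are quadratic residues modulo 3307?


For prime p, the number of non-zero quadratic residues is (p-1)/2.
= (3307-1)/2
= 1653

1653


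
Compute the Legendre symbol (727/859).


p = 859 is prime, so compute (727/859) with the reciprocity algorithm (Jacobi-symbol steps: pull out 2s via (2/n), flip via reciprocity, reduce):
  reciprocity: (727/859) -> -(859/727)
  reduce: (132/727)
  pull out 2: (2/727) = +1  (since 727 mod 8 = 7)
  pull out 2: (2/727) = +1  (since 727 mod 8 = 7)
  reciprocity: (33/727) -> +(727/33)
  reduce: (1/33)
  (1/33) = 1
Product of signs = -1
(727/859) = -1

-1


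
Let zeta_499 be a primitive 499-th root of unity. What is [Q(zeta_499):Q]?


The degree equals Euler's totient phi(499).
499 = 499
phi(499) = 498

498


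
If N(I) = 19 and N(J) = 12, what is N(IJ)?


N(IJ) = N(I) * N(J)
= 19 * 12
= 228

228


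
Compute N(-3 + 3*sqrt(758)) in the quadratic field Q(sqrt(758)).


N(a + b*sqrt(d)) = a^2 - d*b^2
= (-3)^2 - (758)*(3)^2
= 9 - 6822
= -6813

-6813


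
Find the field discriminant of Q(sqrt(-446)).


For K = Q(sqrt(d)) with d squarefree: disc(K) = d if d = 1 mod 4, and disc(K) = 4d if d = 2 or 3 mod 4.
Here d = -446, and d mod 4 = 2.
d = 2 mod 4, not 1 (O_K = Z[sqrt(d)]), so disc(K) = 4d = 4 * (-446) = -1784

-1784


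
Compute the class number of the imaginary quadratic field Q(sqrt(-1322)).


K = Q(sqrt(-1322)). d mod 4 = 2, so D = disc(K) = 4d = -5288
h(K) equals the number of primitive reduced positive-definite forms (a, b, c) = a*x^2 + b*x*y + c*y^2 with b^2 - 4ac = D,
where reduced means |b| <= a <= c, with b >= 0 whenever |b| = a or a = c, and primitive means gcd(a, b, c) = 1.
Reduced forces 3a^2 <= |D| = 5288, so 1 <= a <= 41; b must have the parity of D, and c = (b^2 - D)/(4a) must be an integer >= a.
Enumerate a = 1..41, b in [-a, a]:
  a=1: (1, 0, 1322)  [1]
  a=2: (2, 0, 661)  [1]
  a=3: (3, -2, 441), (3, 2, 441)  [2]
  a=4..5: none
  a=6: (6, -4, 221), (6, 4, 221)  [2]
  a=7: (7, -2, 189), (7, 2, 189)  [2]
  a=8: none
  a=9: (9, -2, 147), (9, 2, 147)  [2]
  a=10: none
  a=11: (11, -6, 121), (11, 6, 121)  [2]
  a=12: none
  a=13: (13, -4, 102), (13, 4, 102)  [2]
  a=14: (14, -12, 97), (14, 12, 97)  [2]
  a=15..16: none
  a=17: (17, -4, 78), (17, 4, 78)  [2]
  a=18: (18, -16, 77), (18, 16, 77)  [2]
  a=19..20: none
  a=21: (21, -16, 66), (21, -2, 63), (21, 2, 63), (21, 16, 66)  [4]
  a=22: (22, -16, 63), (22, 16, 63)  [2]
  a=23: (23, -18, 61), (23, 18, 61)  [2]
  a=24..25: none
  a=26: (26, -4, 51), (26, 4, 51)  [2]
  a=27: (27, -2, 49), (27, 2, 49)  [2]
  a=28..32: none
  a=33: (33, -28, 46), (33, -16, 42), (33, 16, 42), (33, 28, 46)  [4]
  a=34: (34, -4, 39), (34, 4, 39)  [2]
  a=35..36: none
  a=37: (37, -22, 39), (37, 22, 39)  [2]
  a=38..40: none
  a=41: (41, -40, 42), (41, 40, 42)  [2]
Total reduced forms: 1 + 1 + 2 + 2 + 2 + 2 + 2 + 2 + 2 + 2 + 2 + 4 + 2 + 2 + 2 + 2 + 4 + 2 + 2 + 2 = 42
h = 42

42


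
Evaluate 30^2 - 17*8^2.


x^2 - d*y^2
= 30^2 - 17*8^2
= 900 - 1088
= -188

-188


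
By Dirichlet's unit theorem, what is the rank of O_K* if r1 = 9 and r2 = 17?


By Dirichlet's unit theorem:
rank = r1 + r2 - 1
= 9 + 17 - 1
= 25

25


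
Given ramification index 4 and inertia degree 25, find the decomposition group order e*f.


|D_P| = e * f
= 4 * 25
= 100

100


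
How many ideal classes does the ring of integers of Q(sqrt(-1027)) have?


K = Q(sqrt(-1027)). d mod 4 = 1, so D = disc(K) = d = -1027
h(K) equals the number of primitive reduced positive-definite forms (a, b, c) = a*x^2 + b*x*y + c*y^2 with b^2 - 4ac = D,
where reduced means |b| <= a <= c, with b >= 0 whenever |b| = a or a = c, and primitive means gcd(a, b, c) = 1.
Reduced forces 3a^2 <= |D| = 1027, so 1 <= a <= 18; b must have the parity of D, and c = (b^2 - D)/(4a) must be an integer >= a.
Enumerate a = 1..18, b in [-a, a]:
  a=1: (1, 1, 257)  [1]
  a=2..6: none
  a=7: (7, -3, 37), (7, 3, 37)  [2]
  a=8..12: none
  a=13: (13, 13, 23)  [1]
  a=14..18: none
Total reduced forms: 1 + 2 + 1 = 4
h = 4

4


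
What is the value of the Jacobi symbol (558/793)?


Compute (558/793) via quadratic reciprocity:
  pull out 2: (2/793) = +1  (since 793 mod 8 = 1)
  reciprocity: (279/793) -> +(793/279)
  reduce: (235/279)
  reciprocity: (235/279) -> -(279/235)
  reduce: (44/235)
  pull out 2: (2/235) = -1  (since 235 mod 8 = 3)
  pull out 2: (2/235) = -1  (since 235 mod 8 = 3)
  reciprocity: (11/235) -> -(235/11)
  reduce: (4/11)
  pull out 2: (2/11) = -1  (since 11 mod 8 = 3)
  pull out 2: (2/11) = -1  (since 11 mod 8 = 3)
  (1/11) = 1
Product of signs = 1

1


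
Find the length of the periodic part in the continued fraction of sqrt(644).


Run the CF algorithm for sqrt(644).
a_0 = floor(sqrt(644)) = 25; set m_0=0, q_0=1.
Recurrence: m' = q*a - m,  q' = (d - m'^2)/q,  a' = floor((a_0 + m')/q').
  step 1: m=25, q=19, a=2
  step 2: m=13, q=25, a=1
  step 3: m=12, q=20, a=1
  step 4: m=8, q=29, a=1
  step 5: m=21, q=7, a=6
  step 6: m=21, q=29, a=1
  step 7: m=8, q=20, a=1
  step 8: m=12, q=25, a=1
  step 9: m=13, q=19, a=2
  step 10: m=25, q=1, a=50
a_10 = 2*a_0 = 50, so the period closes here.
sqrt(644) = [25; 2, 1, 1, 1, 6, 1, 1, 1, 2, 50]
Period length = 10

10


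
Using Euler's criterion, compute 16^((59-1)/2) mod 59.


p = 59 is prime and the exponent is (p-1)/2 = 29, so by Euler's criterion 16^29 = (16/59) = +1 or -1 mod 59.
Compute by square-and-multiply:
  29 = 16 + 8 + 4 + 1 (binary 11101)
  Repeated squaring mod 59: 16^1 = 16, 16^2 = 20, 16^4 = 46, 16^8 = 51, 16^16 = 5
  16^29 = 16^16 * 16^8 * 16^4 * 16^1 = 5 * 51 * 46 * 16 mod 59
    5 * 51 = 255 = 19 mod 59
    19 * 46 = 874 = 48 mod 59
    48 * 16 = 768 = 1 mod 59
  16^29 = 1 mod 59
Result 1: 16 is a quadratic residue mod 59.
16^29 mod 59 = 1

1


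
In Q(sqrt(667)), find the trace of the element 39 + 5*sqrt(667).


Tr(a + b*sqrt(d)) = (a + b*sqrt(d)) + (a - b*sqrt(d)) = 2a
= 2 * (39)
= 78

78


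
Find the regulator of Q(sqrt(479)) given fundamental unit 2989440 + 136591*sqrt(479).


epsilon = 2989440 + 136591*sqrt(479)
= 5.9789e+06
R = ln(5.9789e+06)
= 15.6037

15.6037


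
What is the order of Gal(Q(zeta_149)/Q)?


|Gal(Q(zeta_149)/Q)| = phi(149)
= 148

148


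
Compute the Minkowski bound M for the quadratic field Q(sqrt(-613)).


d = -613, d mod 4 = 3, so disc(K) = 4d = -2452; |disc(K)| = 2452
Imaginary quadratic field, so n = 2, s = r2 = 1, r1 = 0
M = (n!/n^n) * (4/pi)^s * sqrt(|disc(K)|) = (2!/2^2) * (4/pi)^1 * sqrt(2452)
= 0.5 * 1.273240 * 49.517674
= 31.5239

31.5239


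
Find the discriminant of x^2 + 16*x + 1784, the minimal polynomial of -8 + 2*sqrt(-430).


The element -8 + 2*sqrt(-430) has minimal polynomial:
x^2 + 16*x + 1784
Discriminant = (16)^2 - 4*(1784)
= 256 - 7136
= -6880

-6880


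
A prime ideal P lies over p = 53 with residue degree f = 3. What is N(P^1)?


N(P^a) = p^(a*f)
= 53^(1*3)
= 53^3
= 148877

148877


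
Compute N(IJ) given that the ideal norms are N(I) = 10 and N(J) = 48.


N(IJ) = N(I) * N(J)
= 10 * 48
= 480

480


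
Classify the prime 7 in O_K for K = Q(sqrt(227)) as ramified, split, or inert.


K = Q(sqrt(227)). Since d mod 4 = 3, disc(K) = 908.
Check p | disc: 908 mod 7 = 5.
p does not divide disc. Compute Legendre symbol (d/p):
3^((7-1)/2) mod 7 = -1
(d/p) = -1, so p is inert: (p) stays prime with e=1, f=2, g=1.
Therefore p is inert.

inert


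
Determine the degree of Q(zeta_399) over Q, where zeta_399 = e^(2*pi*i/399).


The degree equals Euler's totient phi(399).
399 = 3 * 7 * 19
phi(399) = 216

216


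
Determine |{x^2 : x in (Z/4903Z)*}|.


For prime p, the number of non-zero quadratic residues is (p-1)/2.
= (4903-1)/2
= 2451

2451


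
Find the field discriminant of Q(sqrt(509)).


For K = Q(sqrt(d)) with d squarefree: disc(K) = d if d = 1 mod 4, and disc(K) = 4d if d = 2 or 3 mod 4.
Here d = 509, and d mod 4 = 1.
d = 1 mod 4 (O_K = Z[(1+sqrt(d))/2]), so disc(K) = d = 509

509


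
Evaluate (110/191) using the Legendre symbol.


p = 191 is prime, so compute (110/191) with the reciprocity algorithm (Jacobi-symbol steps: pull out 2s via (2/n), flip via reciprocity, reduce):
  pull out 2: (2/191) = +1  (since 191 mod 8 = 7)
  reciprocity: (55/191) -> -(191/55)
  reduce: (26/55)
  pull out 2: (2/55) = +1  (since 55 mod 8 = 7)
  reciprocity: (13/55) -> +(55/13)
  reduce: (3/13)
  reciprocity: (3/13) -> +(13/3)
  reduce: (1/3)
  (1/3) = 1
Product of signs = -1
(110/191) = -1

-1


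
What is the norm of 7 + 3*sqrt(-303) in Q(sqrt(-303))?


N(a + b*sqrt(d)) = a^2 - d*b^2
= (7)^2 - (-303)*(3)^2
= 49 + 2727
= 2776

2776


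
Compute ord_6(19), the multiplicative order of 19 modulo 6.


We want ord_6(19), the smallest k >= 1 with 19^k = 1 mod 6.
n = 6 = 2 * 3, phi(6) = 2; the order divides phi(n).
Divisors of 2: 1, 2
Repeated squaring mod 6: 19^1 = 1, 19^2 = 1
Test divisors in increasing order:
  k=1: 19^1 = 1 mod 6  <- first divisor giving 1
Order = 1

1


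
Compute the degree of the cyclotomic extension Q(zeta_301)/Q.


The degree equals Euler's totient phi(301).
301 = 7 * 43
phi(301) = 252

252


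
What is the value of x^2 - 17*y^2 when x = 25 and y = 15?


x^2 - d*y^2
= 25^2 - 17*15^2
= 625 - 3825
= -3200

-3200


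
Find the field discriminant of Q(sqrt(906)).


For K = Q(sqrt(d)) with d squarefree: disc(K) = d if d = 1 mod 4, and disc(K) = 4d if d = 2 or 3 mod 4.
Here d = 906, and d mod 4 = 2.
d = 2 mod 4, not 1 (O_K = Z[sqrt(d)]), so disc(K) = 4d = 4 * (906) = 3624

3624


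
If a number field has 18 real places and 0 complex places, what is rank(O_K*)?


By Dirichlet's unit theorem:
rank = r1 + r2 - 1
= 18 + 0 - 1
= 17

17


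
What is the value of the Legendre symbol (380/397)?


p = 397 is prime, so compute (380/397) with the reciprocity algorithm (Jacobi-symbol steps: pull out 2s via (2/n), flip via reciprocity, reduce):
  pull out 2: (2/397) = -1  (since 397 mod 8 = 5)
  pull out 2: (2/397) = -1  (since 397 mod 8 = 5)
  reciprocity: (95/397) -> +(397/95)
  reduce: (17/95)
  reciprocity: (17/95) -> +(95/17)
  reduce: (10/17)
  pull out 2: (2/17) = +1  (since 17 mod 8 = 1)
  reciprocity: (5/17) -> +(17/5)
  reduce: (2/5)
  pull out 2: (2/5) = -1  (since 5 mod 8 = 5)
  (1/5) = 1
Product of signs = -1
(380/397) = -1

-1


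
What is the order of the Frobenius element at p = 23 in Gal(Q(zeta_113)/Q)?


The Frobenius at p in Gal(Q(zeta_n)/Q) = (Z/nZ)* is the class of p, so its order is ord_113(23), the smallest k >= 1 with 23^k = 1 mod 113.
n = 113 = 113, phi(113) = 112; the order divides phi(n).
Divisors of 112: 1, 2, 4, 7, 8, 14, 16, 28, 56, 112
Repeated squaring mod 113: 23^1 = 23, 23^2 = 77, 23^4 = 53, 23^8 = 97, 23^16 = 30, 23^32 = 109, 23^64 = 16
Test divisors in increasing order:
  k=1: 23^1 = 23 mod 113
  k=2: 23^2 = 77 mod 113
  k=4: 23^4 = 53 mod 113
  k=7: 23^7 = 53 * 77 * 23 = 73 mod 113
  k=8: 23^8 = 97 mod 113
  k=14: 23^14 = 97 * 53 * 77 = 18 mod 113
  k=16: 23^16 = 30 mod 113
  k=28: 23^28 = 30 * 97 * 53 = 98 mod 113
  k=56: 23^56 = 109 * 30 * 97 = 112 mod 113
  k=112: 23^112 = 16 * 109 * 30 = 1 mod 113  <- first divisor giving 1
Order = 112

112


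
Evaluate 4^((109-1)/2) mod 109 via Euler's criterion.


p = 109 is prime and the exponent is (p-1)/2 = 54, so by Euler's criterion 4^54 = (4/109) = +1 or -1 mod 109.
Compute by square-and-multiply:
  54 = 32 + 16 + 4 + 2 (binary 110110)
  Repeated squaring mod 109: 4^1 = 4, 4^2 = 16, 4^4 = 38, 4^8 = 27, 4^16 = 75, 4^32 = 66
  4^54 = 4^32 * 4^16 * 4^4 * 4^2 = 66 * 75 * 38 * 16 mod 109
    66 * 75 = 4950 = 45 mod 109
    45 * 38 = 1710 = 75 mod 109
    75 * 16 = 1200 = 1 mod 109
  4^54 = 1 mod 109
Result 1: 4 is a quadratic residue mod 109.
4^54 mod 109 = 1

1


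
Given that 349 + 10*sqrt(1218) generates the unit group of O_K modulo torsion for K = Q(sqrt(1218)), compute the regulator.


epsilon = 349 + 10*sqrt(1218)
= 697.9986
R = ln(697.9986)
= 6.5482

6.5482


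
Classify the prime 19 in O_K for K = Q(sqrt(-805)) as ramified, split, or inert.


K = Q(sqrt(-805)). Since d mod 4 = 3, disc(K) = -3220.
Check p | disc: -3220 mod 19 = 10.
p does not divide disc. Compute Legendre symbol (d/p):
12^((19-1)/2) mod 19 = -1
(d/p) = -1, so p is inert: (p) stays prime with e=1, f=2, g=1.
Therefore p is inert.

inert


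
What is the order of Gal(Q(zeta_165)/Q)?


|Gal(Q(zeta_165)/Q)| = phi(165)
= 80

80


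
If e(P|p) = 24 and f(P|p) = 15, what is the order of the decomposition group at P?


|D_P| = e * f
= 24 * 15
= 360

360


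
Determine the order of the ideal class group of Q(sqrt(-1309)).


K = Q(sqrt(-1309)). d mod 4 = 3, so D = disc(K) = 4d = -5236
h(K) equals the number of primitive reduced positive-definite forms (a, b, c) = a*x^2 + b*x*y + c*y^2 with b^2 - 4ac = D,
where reduced means |b| <= a <= c, with b >= 0 whenever |b| = a or a = c, and primitive means gcd(a, b, c) = 1.
Reduced forces 3a^2 <= |D| = 5236, so 1 <= a <= 41; b must have the parity of D, and c = (b^2 - D)/(4a) must be an integer >= a.
Enumerate a = 1..41, b in [-a, a]:
  a=1: (1, 0, 1309)  [1]
  a=2: (2, 2, 655)  [1]
  a=3..4: none
  a=5: (5, -2, 262), (5, 2, 262)  [2]
  a=6: none
  a=7: (7, 0, 187)  [1]
  a=8..9: none
  a=10: (10, -2, 131), (10, 2, 131)  [2]
  a=11: (11, 0, 119)  [1]
  a=12: none
  a=13: (13, -4, 101), (13, 4, 101)  [2]
  a=14: (14, 14, 97)  [1]
  a=15..16: none
  a=17: (17, 0, 77)  [1]
  a=18..21: none
  a=22: (22, 22, 65)  [1]
  a=23: (23, -10, 58), (23, 10, 58)  [2]
  a=24: none
  a=25: (25, -8, 53), (25, 8, 53)  [2]
  a=26: (26, -22, 55), (26, 22, 55)  [2]
  a=27..28: none
  a=29: (29, -10, 46), (29, 10, 46)  [2]
  a=30..33: none
  a=34: (34, 34, 47)  [1]
  a=35: (35, -28, 43), (35, 28, 43)  [2]
  a=36..41: none
Total reduced forms: 1 + 1 + 2 + 1 + 2 + 1 + 2 + 1 + 1 + 1 + 2 + 2 + 2 + 2 + 1 + 2 = 24
h = 24

24


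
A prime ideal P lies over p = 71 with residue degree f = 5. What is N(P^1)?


N(P^a) = p^(a*f)
= 71^(1*5)
= 71^5
= 1804229351

1804229351


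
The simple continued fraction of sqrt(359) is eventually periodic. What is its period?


Run the CF algorithm for sqrt(359).
a_0 = floor(sqrt(359)) = 18; set m_0=0, q_0=1.
Recurrence: m' = q*a - m,  q' = (d - m'^2)/q,  a' = floor((a_0 + m')/q').
  step 1: m=18, q=35, a=1
  step 2: m=17, q=2, a=17
  step 3: m=17, q=35, a=1
  step 4: m=18, q=1, a=36
a_4 = 2*a_0 = 36, so the period closes here.
sqrt(359) = [18; 1, 17, 1, 36]
Period length = 4

4


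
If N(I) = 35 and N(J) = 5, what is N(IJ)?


N(IJ) = N(I) * N(J)
= 35 * 5
= 175

175


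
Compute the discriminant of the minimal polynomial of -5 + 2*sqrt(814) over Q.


The element -5 + 2*sqrt(814) has minimal polynomial:
x^2 + 10*x - 3231
Discriminant = (10)^2 - 4*(-3231)
= 100 + 12924
= 13024

13024


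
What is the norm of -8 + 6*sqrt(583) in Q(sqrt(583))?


N(a + b*sqrt(d)) = a^2 - d*b^2
= (-8)^2 - (583)*(6)^2
= 64 - 20988
= -20924

-20924


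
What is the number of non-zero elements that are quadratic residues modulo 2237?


For prime p, the number of non-zero quadratic residues is (p-1)/2.
= (2237-1)/2
= 1118

1118


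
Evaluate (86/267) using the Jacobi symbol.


Compute (86/267) via quadratic reciprocity:
  pull out 2: (2/267) = -1  (since 267 mod 8 = 3)
  reciprocity: (43/267) -> -(267/43)
  reduce: (9/43)
  reciprocity: (9/43) -> +(43/9)
  reduce: (7/9)
  reciprocity: (7/9) -> +(9/7)
  reduce: (2/7)
  pull out 2: (2/7) = +1  (since 7 mod 8 = 7)
  (1/7) = 1
Product of signs = 1

1


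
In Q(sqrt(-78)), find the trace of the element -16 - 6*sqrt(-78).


Tr(a + b*sqrt(d)) = (a + b*sqrt(d)) + (a - b*sqrt(d)) = 2a
= 2 * (-16)
= -32

-32


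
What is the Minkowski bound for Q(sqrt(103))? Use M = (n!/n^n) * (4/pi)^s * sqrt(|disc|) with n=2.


d = 103, d mod 4 = 3, so disc(K) = 4d = 412; |disc(K)| = 412
Real quadratic field, so n = 2, s = r2 = 0, r1 = 2
M = (n!/n^n) * (4/pi)^s * sqrt(|disc(K)|) = (2!/2^2) * (4/pi)^0 * sqrt(412)
= 0.5 * 1.000000 * 20.297783
= 10.1489

10.1489


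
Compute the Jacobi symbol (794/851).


Compute (794/851) via quadratic reciprocity:
  pull out 2: (2/851) = -1  (since 851 mod 8 = 3)
  reciprocity: (397/851) -> +(851/397)
  reduce: (57/397)
  reciprocity: (57/397) -> +(397/57)
  reduce: (55/57)
  reciprocity: (55/57) -> +(57/55)
  reduce: (2/55)
  pull out 2: (2/55) = +1  (since 55 mod 8 = 7)
  (1/55) = 1
Product of signs = -1

-1


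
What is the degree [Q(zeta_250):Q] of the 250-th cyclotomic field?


The degree equals Euler's totient phi(250).
250 = 2 * 5^3
phi(250) = 100

100


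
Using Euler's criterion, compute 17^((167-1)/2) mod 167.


p = 167 is prime and the exponent is (p-1)/2 = 83, so by Euler's criterion 17^83 = (17/167) = +1 or -1 mod 167.
Compute by square-and-multiply:
  83 = 64 + 16 + 2 + 1 (binary 1010011)
  Repeated squaring mod 167: 17^1 = 17, 17^2 = 122, 17^4 = 21, 17^8 = 107, 17^16 = 93, 17^32 = 132, 17^64 = 56
  17^83 = 17^64 * 17^16 * 17^2 * 17^1 = 56 * 93 * 122 * 17 mod 167
    56 * 93 = 5208 = 31 mod 167
    31 * 122 = 3782 = 108 mod 167
    108 * 17 = 1836 = 166 mod 167
  17^83 = 166 mod 167
Result 166 = p - 1 = -1 mod 167: 17 is a quadratic non-residue mod 167. As a residue in [0, p-1] the value is 166.
17^83 mod 167 = 166

166


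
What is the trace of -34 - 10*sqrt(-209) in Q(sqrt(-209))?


Tr(a + b*sqrt(d)) = (a + b*sqrt(d)) + (a - b*sqrt(d)) = 2a
= 2 * (-34)
= -68

-68


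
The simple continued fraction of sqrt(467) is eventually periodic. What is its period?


Run the CF algorithm for sqrt(467).
a_0 = floor(sqrt(467)) = 21; set m_0=0, q_0=1.
Recurrence: m' = q*a - m,  q' = (d - m'^2)/q,  a' = floor((a_0 + m')/q').
  step 1: m=21, q=26, a=1
  step 2: m=5, q=17, a=1
  step 3: m=12, q=19, a=1
  step 4: m=7, q=22, a=1
  step 5: m=15, q=11, a=3
  step 6: m=18, q=13, a=3
  step 7: m=21, q=2, a=21
  step 8: m=21, q=13, a=3
  step 9: m=18, q=11, a=3
  step 10: m=15, q=22, a=1
  step 11: m=7, q=19, a=1
  step 12: m=12, q=17, a=1
  step 13: m=5, q=26, a=1
  step 14: m=21, q=1, a=42
a_14 = 2*a_0 = 42, so the period closes here.
sqrt(467) = [21; 1, 1, 1, 1, 3, 3, 21, 3, 3, 1, 1, 1, 1, 42]
Period length = 14

14


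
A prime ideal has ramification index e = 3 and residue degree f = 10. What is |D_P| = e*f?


|D_P| = e * f
= 3 * 10
= 30

30


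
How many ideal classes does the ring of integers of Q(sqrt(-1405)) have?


K = Q(sqrt(-1405)). d mod 4 = 3, so D = disc(K) = 4d = -5620
h(K) equals the number of primitive reduced positive-definite forms (a, b, c) = a*x^2 + b*x*y + c*y^2 with b^2 - 4ac = D,
where reduced means |b| <= a <= c, with b >= 0 whenever |b| = a or a = c, and primitive means gcd(a, b, c) = 1.
Reduced forces 3a^2 <= |D| = 5620, so 1 <= a <= 43; b must have the parity of D, and c = (b^2 - D)/(4a) must be an integer >= a.
Enumerate a = 1..43, b in [-a, a]:
  a=1: (1, 0, 1405)  [1]
  a=2: (2, 2, 703)  [1]
  a=3..4: none
  a=5: (5, 0, 281)  [1]
  a=6: none
  a=7: (7, -6, 202), (7, 6, 202)  [2]
  a=8..9: none
  a=10: (10, 10, 143)  [1]
  a=11: (11, -10, 130), (11, 10, 130)  [2]
  a=12: none
  a=13: (13, -10, 110), (13, 10, 110)  [2]
  a=14: (14, -6, 101), (14, 6, 101)  [2]
  a=15..18: none
  a=19: (19, -2, 74), (19, 2, 74)  [2]
  a=20..21: none
  a=22: (22, -10, 65), (22, 10, 65)  [2]
  a=23..25: none
  a=26: (26, -10, 55), (26, 10, 55)  [2]
  a=27..28: none
  a=29: (29, -8, 49), (29, 8, 49)  [2]
  a=30..34: none
  a=35: (35, -20, 43), (35, 20, 43)  [2]
  a=36: none
  a=37: (37, -2, 38), (37, 2, 38)  [2]
  a=38..43: none
Total reduced forms: 1 + 1 + 1 + 2 + 1 + 2 + 2 + 2 + 2 + 2 + 2 + 2 + 2 + 2 = 24
h = 24

24


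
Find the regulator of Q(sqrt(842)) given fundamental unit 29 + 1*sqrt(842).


epsilon = 29 + 1*sqrt(842)
= 58.0172
R = ln(58.0172)
= 4.0607

4.0607


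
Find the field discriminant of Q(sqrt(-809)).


For K = Q(sqrt(d)) with d squarefree: disc(K) = d if d = 1 mod 4, and disc(K) = 4d if d = 2 or 3 mod 4.
Here d = -809, and d mod 4 = 3.
d = 3 mod 4, not 1 (O_K = Z[sqrt(d)]), so disc(K) = 4d = 4 * (-809) = -3236

-3236


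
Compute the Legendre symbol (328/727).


p = 727 is prime, so compute (328/727) with the reciprocity algorithm (Jacobi-symbol steps: pull out 2s via (2/n), flip via reciprocity, reduce):
  pull out 2: (2/727) = +1  (since 727 mod 8 = 7)
  pull out 2: (2/727) = +1  (since 727 mod 8 = 7)
  pull out 2: (2/727) = +1  (since 727 mod 8 = 7)
  reciprocity: (41/727) -> +(727/41)
  reduce: (30/41)
  pull out 2: (2/41) = +1  (since 41 mod 8 = 1)
  reciprocity: (15/41) -> +(41/15)
  reduce: (11/15)
  reciprocity: (11/15) -> -(15/11)
  reduce: (4/11)
  pull out 2: (2/11) = -1  (since 11 mod 8 = 3)
  pull out 2: (2/11) = -1  (since 11 mod 8 = 3)
  (1/11) = 1
Product of signs = -1
(328/727) = -1

-1


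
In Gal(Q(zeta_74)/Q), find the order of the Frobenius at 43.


The Frobenius at p in Gal(Q(zeta_n)/Q) = (Z/nZ)* is the class of p, so its order is ord_74(43), the smallest k >= 1 with 43^k = 1 mod 74.
n = 74 = 2 * 37, phi(74) = 36; the order divides phi(n).
Divisors of 36: 1, 2, 3, 4, 6, 9, 12, 18, 36
Repeated squaring mod 74: 43^1 = 43, 43^2 = 73, 43^4 = 1, 43^8 = 1, 43^16 = 1, 43^32 = 1
Test divisors in increasing order:
  k=1: 43^1 = 43 mod 74
  k=2: 43^2 = 73 mod 74
  k=3: 43^3 = 73 * 43 = 31 mod 74
  k=4: 43^4 = 1 mod 74  <- first divisor giving 1
Order = 4

4


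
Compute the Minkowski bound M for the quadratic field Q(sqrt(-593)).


d = -593, d mod 4 = 3, so disc(K) = 4d = -2372; |disc(K)| = 2372
Imaginary quadratic field, so n = 2, s = r2 = 1, r1 = 0
M = (n!/n^n) * (4/pi)^s * sqrt(|disc(K)|) = (2!/2^2) * (4/pi)^1 * sqrt(2372)
= 0.5 * 1.273240 * 48.703183
= 31.0054

31.0054


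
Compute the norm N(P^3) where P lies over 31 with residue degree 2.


N(P^a) = p^(a*f)
= 31^(3*2)
= 31^6
= 887503681

887503681


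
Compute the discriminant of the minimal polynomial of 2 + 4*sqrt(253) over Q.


The element 2 + 4*sqrt(253) has minimal polynomial:
x^2 - 4*x - 4044
Discriminant = (-4)^2 - 4*(-4044)
= 16 + 16176
= 16192

16192


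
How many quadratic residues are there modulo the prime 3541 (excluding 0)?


For prime p, the number of non-zero quadratic residues is (p-1)/2.
= (3541-1)/2
= 1770

1770


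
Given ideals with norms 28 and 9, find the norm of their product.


N(IJ) = N(I) * N(J)
= 28 * 9
= 252

252


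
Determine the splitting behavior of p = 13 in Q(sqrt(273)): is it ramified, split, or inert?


K = Q(sqrt(273)). Since d mod 4 = 1, disc(K) = 273.
Check p | disc: 273 mod 13 = 0.
p divides disc, so p ramifies: (p) = P^2 with e=2, f=1, g=1.
Therefore p is ramified.

ramified


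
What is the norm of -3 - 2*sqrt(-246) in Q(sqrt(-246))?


N(a + b*sqrt(d)) = a^2 - d*b^2
= (-3)^2 - (-246)*(-2)^2
= 9 + 984
= 993

993


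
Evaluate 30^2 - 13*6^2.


x^2 - d*y^2
= 30^2 - 13*6^2
= 900 - 468
= 432

432


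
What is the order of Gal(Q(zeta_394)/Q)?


|Gal(Q(zeta_394)/Q)| = phi(394)
= 196

196


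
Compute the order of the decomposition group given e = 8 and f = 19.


|D_P| = e * f
= 8 * 19
= 152

152


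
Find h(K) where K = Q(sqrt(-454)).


K = Q(sqrt(-454)). d mod 4 = 2, so D = disc(K) = 4d = -1816
h(K) equals the number of primitive reduced positive-definite forms (a, b, c) = a*x^2 + b*x*y + c*y^2 with b^2 - 4ac = D,
where reduced means |b| <= a <= c, with b >= 0 whenever |b| = a or a = c, and primitive means gcd(a, b, c) = 1.
Reduced forces 3a^2 <= |D| = 1816, so 1 <= a <= 24; b must have the parity of D, and c = (b^2 - D)/(4a) must be an integer >= a.
Enumerate a = 1..24, b in [-a, a]:
  a=1: (1, 0, 454)  [1]
  a=2: (2, 0, 227)  [1]
  a=3..4: none
  a=5: (5, -2, 91), (5, 2, 91)  [2]
  a=6: none
  a=7: (7, -2, 65), (7, 2, 65)  [2]
  a=8..9: none
  a=10: (10, -8, 47), (10, 8, 47)  [2]
  a=11..12: none
  a=13: (13, -2, 35), (13, 2, 35)  [2]
  a=14: (14, -12, 35), (14, 12, 35)  [2]
  a=15..22: none
  a=23: (23, -22, 25), (23, 22, 25)  [2]
  a=24: none
Total reduced forms: 1 + 1 + 2 + 2 + 2 + 2 + 2 + 2 = 14
h = 14

14


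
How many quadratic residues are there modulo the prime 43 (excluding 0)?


For prime p, the number of non-zero quadratic residues is (p-1)/2.
= (43-1)/2
= 21

21


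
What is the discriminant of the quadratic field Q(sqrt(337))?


For K = Q(sqrt(d)) with d squarefree: disc(K) = d if d = 1 mod 4, and disc(K) = 4d if d = 2 or 3 mod 4.
Here d = 337, and d mod 4 = 1.
d = 1 mod 4 (O_K = Z[(1+sqrt(d))/2]), so disc(K) = d = 337

337


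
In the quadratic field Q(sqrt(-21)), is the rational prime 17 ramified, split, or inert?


K = Q(sqrt(-21)). Since d mod 4 = 3, disc(K) = -84.
Check p | disc: -84 mod 17 = 1.
p does not divide disc. Compute Legendre symbol (d/p):
13^((17-1)/2) mod 17 = 1
(d/p) = 1, so p splits: (p) = P*P' with e=1, f=1, g=2.
Therefore p is split.

split


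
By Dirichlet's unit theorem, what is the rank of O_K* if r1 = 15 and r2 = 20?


By Dirichlet's unit theorem:
rank = r1 + r2 - 1
= 15 + 20 - 1
= 34

34


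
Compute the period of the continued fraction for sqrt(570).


Run the CF algorithm for sqrt(570).
a_0 = floor(sqrt(570)) = 23; set m_0=0, q_0=1.
Recurrence: m' = q*a - m,  q' = (d - m'^2)/q,  a' = floor((a_0 + m')/q').
  step 1: m=23, q=41, a=1
  step 2: m=18, q=6, a=6
  step 3: m=18, q=41, a=1
  step 4: m=23, q=1, a=46
a_4 = 2*a_0 = 46, so the period closes here.
sqrt(570) = [23; 1, 6, 1, 46]
Period length = 4

4


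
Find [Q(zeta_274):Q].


The degree equals Euler's totient phi(274).
274 = 2 * 137
phi(274) = 136

136


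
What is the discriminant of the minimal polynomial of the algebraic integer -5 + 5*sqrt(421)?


The element -5 + 5*sqrt(421) has minimal polynomial:
x^2 + 10*x - 10500
Discriminant = (10)^2 - 4*(-10500)
= 100 + 42000
= 42100

42100


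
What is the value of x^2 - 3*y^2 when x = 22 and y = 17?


x^2 - d*y^2
= 22^2 - 3*17^2
= 484 - 867
= -383

-383


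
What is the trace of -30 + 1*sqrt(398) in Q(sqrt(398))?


Tr(a + b*sqrt(d)) = (a + b*sqrt(d)) + (a - b*sqrt(d)) = 2a
= 2 * (-30)
= -60

-60


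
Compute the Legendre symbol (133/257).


p = 257 is prime, so compute (133/257) with the reciprocity algorithm (Jacobi-symbol steps: pull out 2s via (2/n), flip via reciprocity, reduce):
  reciprocity: (133/257) -> +(257/133)
  reduce: (124/133)
  pull out 2: (2/133) = -1  (since 133 mod 8 = 5)
  pull out 2: (2/133) = -1  (since 133 mod 8 = 5)
  reciprocity: (31/133) -> +(133/31)
  reduce: (9/31)
  reciprocity: (9/31) -> +(31/9)
  reduce: (4/9)
  pull out 2: (2/9) = +1  (since 9 mod 8 = 1)
  pull out 2: (2/9) = +1  (since 9 mod 8 = 1)
  (1/9) = 1
Product of signs = 1
(133/257) = 1

1


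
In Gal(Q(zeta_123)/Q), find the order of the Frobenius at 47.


The Frobenius at p in Gal(Q(zeta_n)/Q) = (Z/nZ)* is the class of p, so its order is ord_123(47), the smallest k >= 1 with 47^k = 1 mod 123.
n = 123 = 3 * 41, phi(123) = 80; the order divides phi(n).
Divisors of 80: 1, 2, 4, 5, 8, 10, 16, 20, 40, 80
Repeated squaring mod 123: 47^1 = 47, 47^2 = 118, 47^4 = 25, 47^8 = 10, 47^16 = 100, 47^32 = 37, 47^64 = 16
Test divisors in increasing order:
  k=1: 47^1 = 47 mod 123
  k=2: 47^2 = 118 mod 123
  k=4: 47^4 = 25 mod 123
  k=5: 47^5 = 25 * 47 = 68 mod 123
  k=8: 47^8 = 10 mod 123
  k=10: 47^10 = 10 * 118 = 73 mod 123
  k=16: 47^16 = 100 mod 123
  k=20: 47^20 = 100 * 25 = 40 mod 123
  k=40: 47^40 = 37 * 10 = 1 mod 123  <- first divisor giving 1
Order = 40

40


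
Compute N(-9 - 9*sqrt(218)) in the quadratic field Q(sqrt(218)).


N(a + b*sqrt(d)) = a^2 - d*b^2
= (-9)^2 - (218)*(-9)^2
= 81 - 17658
= -17577

-17577


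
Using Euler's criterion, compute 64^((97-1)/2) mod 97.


p = 97 is prime and the exponent is (p-1)/2 = 48, so by Euler's criterion 64^48 = (64/97) = +1 or -1 mod 97.
Compute by square-and-multiply:
  48 = 32 + 16 (binary 110000)
  Repeated squaring mod 97: 64^1 = 64, 64^2 = 22, 64^4 = 96, 64^8 = 1, 64^16 = 1, 64^32 = 1
  64^48 = 64^32 * 64^16 = 1 * 1 mod 97
    1 * 1 = 1 = 1 mod 97
  64^48 = 1 mod 97
Result 1: 64 is a quadratic residue mod 97.
64^48 mod 97 = 1

1


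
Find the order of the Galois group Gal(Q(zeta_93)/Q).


|Gal(Q(zeta_93)/Q)| = phi(93)
= 60

60


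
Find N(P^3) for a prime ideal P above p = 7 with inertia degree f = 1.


N(P^a) = p^(a*f)
= 7^(3*1)
= 7^3
= 343

343


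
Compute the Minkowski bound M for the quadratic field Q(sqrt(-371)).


d = -371, d mod 4 = 1, so disc(K) = d = -371; |disc(K)| = 371
Imaginary quadratic field, so n = 2, s = r2 = 1, r1 = 0
M = (n!/n^n) * (4/pi)^s * sqrt(|disc(K)|) = (2!/2^2) * (4/pi)^1 * sqrt(371)
= 0.5 * 1.273240 * 19.261360
= 12.2622

12.2622


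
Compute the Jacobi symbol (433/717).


Compute (433/717) via quadratic reciprocity:
  reciprocity: (433/717) -> +(717/433)
  reduce: (284/433)
  pull out 2: (2/433) = +1  (since 433 mod 8 = 1)
  pull out 2: (2/433) = +1  (since 433 mod 8 = 1)
  reciprocity: (71/433) -> +(433/71)
  reduce: (7/71)
  reciprocity: (7/71) -> -(71/7)
  reduce: (1/7)
  (1/7) = 1
Product of signs = -1

-1


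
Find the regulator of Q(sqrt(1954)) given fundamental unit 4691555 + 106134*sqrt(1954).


epsilon = 4691555 + 106134*sqrt(1954)
= 9.3831e+06
R = ln(9.3831e+06)
= 16.0544

16.0544


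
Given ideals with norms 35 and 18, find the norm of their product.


N(IJ) = N(I) * N(J)
= 35 * 18
= 630

630


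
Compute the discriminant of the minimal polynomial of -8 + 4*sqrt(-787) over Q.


The element -8 + 4*sqrt(-787) has minimal polynomial:
x^2 + 16*x + 12656
Discriminant = (16)^2 - 4*(12656)
= 256 - 50624
= -50368

-50368


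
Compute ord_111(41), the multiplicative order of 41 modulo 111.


We want ord_111(41), the smallest k >= 1 with 41^k = 1 mod 111.
n = 111 = 3 * 37, phi(111) = 72; the order divides phi(n).
Divisors of 72: 1, 2, 3, 4, 6, 8, 9, 12, 18, 24, 36, 72
Repeated squaring mod 111: 41^1 = 41, 41^2 = 16, 41^4 = 34, 41^8 = 46, 41^16 = 7, 41^32 = 49, 41^64 = 70
Test divisors in increasing order:
  k=1: 41^1 = 41 mod 111
  k=2: 41^2 = 16 mod 111
  k=3: 41^3 = 16 * 41 = 101 mod 111
  k=4: 41^4 = 34 mod 111
  k=6: 41^6 = 34 * 16 = 100 mod 111
  k=8: 41^8 = 46 mod 111
  k=9: 41^9 = 46 * 41 = 110 mod 111
  k=12: 41^12 = 46 * 34 = 10 mod 111
  k=18: 41^18 = 7 * 16 = 1 mod 111  <- first divisor giving 1
Order = 18

18


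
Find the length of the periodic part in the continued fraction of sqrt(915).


Run the CF algorithm for sqrt(915).
a_0 = floor(sqrt(915)) = 30; set m_0=0, q_0=1.
Recurrence: m' = q*a - m,  q' = (d - m'^2)/q,  a' = floor((a_0 + m')/q').
  step 1: m=30, q=15, a=4
  step 2: m=30, q=1, a=60
a_2 = 2*a_0 = 60, so the period closes here.
sqrt(915) = [30; 4, 60]
Period length = 2

2


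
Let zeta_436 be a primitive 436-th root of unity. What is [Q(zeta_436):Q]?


The degree equals Euler's totient phi(436).
436 = 2^2 * 109
phi(436) = 216

216


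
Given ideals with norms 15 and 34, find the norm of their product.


N(IJ) = N(I) * N(J)
= 15 * 34
= 510

510


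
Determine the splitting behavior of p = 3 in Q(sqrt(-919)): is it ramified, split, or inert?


K = Q(sqrt(-919)). Since d mod 4 = 1, disc(K) = -919.
Check p | disc: -919 mod 3 = 2.
p does not divide disc. Compute Legendre symbol (d/p):
2^((3-1)/2) mod 3 = -1
(d/p) = -1, so p is inert: (p) stays prime with e=1, f=2, g=1.
Therefore p is inert.

inert


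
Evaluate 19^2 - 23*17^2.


x^2 - d*y^2
= 19^2 - 23*17^2
= 361 - 6647
= -6286

-6286


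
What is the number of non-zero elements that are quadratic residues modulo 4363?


For prime p, the number of non-zero quadratic residues is (p-1)/2.
= (4363-1)/2
= 2181

2181


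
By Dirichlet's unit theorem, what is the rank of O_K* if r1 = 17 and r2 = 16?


By Dirichlet's unit theorem:
rank = r1 + r2 - 1
= 17 + 16 - 1
= 32

32


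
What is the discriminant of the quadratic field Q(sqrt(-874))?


For K = Q(sqrt(d)) with d squarefree: disc(K) = d if d = 1 mod 4, and disc(K) = 4d if d = 2 or 3 mod 4.
Here d = -874, and d mod 4 = 2.
d = 2 mod 4, not 1 (O_K = Z[sqrt(d)]), so disc(K) = 4d = 4 * (-874) = -3496

-3496


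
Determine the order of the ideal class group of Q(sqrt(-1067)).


K = Q(sqrt(-1067)). d mod 4 = 1, so D = disc(K) = d = -1067
h(K) equals the number of primitive reduced positive-definite forms (a, b, c) = a*x^2 + b*x*y + c*y^2 with b^2 - 4ac = D,
where reduced means |b| <= a <= c, with b >= 0 whenever |b| = a or a = c, and primitive means gcd(a, b, c) = 1.
Reduced forces 3a^2 <= |D| = 1067, so 1 <= a <= 18; b must have the parity of D, and c = (b^2 - D)/(4a) must be an integer >= a.
Enumerate a = 1..18, b in [-a, a]:
  a=1: (1, 1, 267)  [1]
  a=2: none
  a=3: (3, -1, 89), (3, 1, 89)  [2]
  a=4..6: none
  a=7: (7, -5, 39), (7, 5, 39)  [2]
  a=8: none
  a=9: (9, -7, 31), (9, 7, 31)  [2]
  a=10: none
  a=11: (11, 11, 27)  [1]
  a=12: none
  a=13: (13, -5, 21), (13, 5, 21)  [2]
  a=14..16: none
  a=17: (17, -15, 19), (17, 15, 19)  [2]
  a=18: none
Total reduced forms: 1 + 2 + 2 + 2 + 1 + 2 + 2 = 12
h = 12

12
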